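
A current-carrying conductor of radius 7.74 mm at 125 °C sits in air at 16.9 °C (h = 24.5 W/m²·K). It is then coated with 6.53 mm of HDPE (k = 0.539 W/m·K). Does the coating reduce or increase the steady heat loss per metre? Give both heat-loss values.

Critical radius for a cylinder: r_cr = k/h = 0.0220 m = 2.20 cm.
Outer radius after coating: r₂ = 0.00774 + 0.00653 = 0.01427 m.
Since r₁ < r_cr and r₂ ≤ r_cr, the coating moves toward the maximum at r_cr — heat loss rises.
Bare: R = 1/(2πr₁h) = 0.8393 m·K/W; Q = 108.1/0.8393 = 129 W/m.
Coated: R = R_cond + R_conv = 0.6359 m·K/W; Q = 108.1/0.6359 = 170 W/m.

increases: 129 → 170 W/m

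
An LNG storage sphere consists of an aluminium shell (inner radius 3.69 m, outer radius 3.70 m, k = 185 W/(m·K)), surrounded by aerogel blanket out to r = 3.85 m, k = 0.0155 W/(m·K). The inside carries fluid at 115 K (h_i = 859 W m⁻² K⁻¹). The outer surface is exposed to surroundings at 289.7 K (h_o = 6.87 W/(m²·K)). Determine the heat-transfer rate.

Treat each layer as a resistance in series:
  R_conv,in = 1/(4πr²h) = 1/(4π·3.69²·859) = 6.804×10^-6 K/W
  R_aluminium = (1/3.69 − 1/3.70)/(4πk) = 7.324×10^-4/(4π·185) = 3.151×10^-7 K/W
  R_aerogel blanket = (1/3.70 − 1/3.85)/(4πk) = 0.01053/(4π·0.0155) = 0.05406 K/W
  R_conv,out = 1/(4πr²h) = 1/(4π·3.85²·6.87) = 7.815×10^-4 K/W
ΣR = 6.804×10^-6 + 3.151×10^-7 + 0.05406 + 7.815×10^-4 = 0.05485 K/W
Q = ΔT/ΣR = (115 K − 289.7 K)/0.05485 = -3190 W
(Negative Q ⇒ heat flows inward; heat gain = 3190 W.)

Q = 3190 W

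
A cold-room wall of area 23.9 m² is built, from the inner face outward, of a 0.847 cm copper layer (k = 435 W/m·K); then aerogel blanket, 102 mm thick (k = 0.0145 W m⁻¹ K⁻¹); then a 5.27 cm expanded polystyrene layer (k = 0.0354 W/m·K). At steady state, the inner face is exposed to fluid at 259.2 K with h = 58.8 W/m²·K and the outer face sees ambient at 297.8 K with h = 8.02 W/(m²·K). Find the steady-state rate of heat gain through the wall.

Q = 106 W

Series thermal resistances, inner to outer:
  R_conv,in = 1/(hA) = 1/(58.8·23.9) = 7.116×10^-4 K/W
  R_copper = L/(kA) = 0.00847/(435·23.9) = 8.147×10^-7 K/W
  R_aerogel blanket = L/(kA) = 0.102/(0.0145·23.9) = 0.2943 K/W
  R_expanded polystyrene = L/(kA) = 0.0527/(0.0354·23.9) = 0.06229 K/W
  R_conv,out = 1/(hA) = 1/(8.02·23.9) = 0.005217 K/W
ΣR = 7.116×10^-4 + 8.147×10^-7 + 0.2943 + 0.06229 + 0.005217 = 0.3625 K/W
Q = ΔT/ΣR = (259.2 K − 297.8 K)/0.3625 = -106 W
(Negative Q ⇒ heat flows inward; heat gain = 106 W.)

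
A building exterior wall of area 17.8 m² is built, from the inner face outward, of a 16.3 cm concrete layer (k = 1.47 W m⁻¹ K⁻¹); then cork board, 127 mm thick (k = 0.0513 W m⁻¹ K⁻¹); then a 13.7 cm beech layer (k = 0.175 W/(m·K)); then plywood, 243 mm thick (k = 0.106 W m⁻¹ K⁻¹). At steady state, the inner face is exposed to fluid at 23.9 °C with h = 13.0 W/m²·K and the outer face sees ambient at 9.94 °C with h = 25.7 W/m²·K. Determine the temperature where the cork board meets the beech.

Series thermal resistances, inner to outer:
  R_conv,in = 1/(hA) = 1/(13.0·17.8) = 0.004322 K/W
  R_concrete = L/(kA) = 0.163/(1.47·17.8) = 0.006229 K/W
  R_cork board = L/(kA) = 0.127/(0.0513·17.8) = 0.1391 K/W
  R_beech = L/(kA) = 0.137/(0.175·17.8) = 0.04398 K/W
  R_plywood = L/(kA) = 0.243/(0.106·17.8) = 0.1288 K/W
  R_conv,out = 1/(hA) = 1/(25.7·17.8) = 0.002186 K/W
ΣR = 0.004322 + 0.006229 + 0.1391 + 0.04398 + 0.1288 + 0.002186 = 0.3246 K/W
Q = ΔT/ΣR = (23.9 °C − 9.94 °C)/0.3246 = 43.01 W
From the inner boundary to the cork board/beech interface, ΣR_partial = 0.1497 K/W.
T_interface = T_in − Q·ΣR_partial = 23.9 °C − (43.01)(0.1497) = 17.5 °C

T = 17.5 °C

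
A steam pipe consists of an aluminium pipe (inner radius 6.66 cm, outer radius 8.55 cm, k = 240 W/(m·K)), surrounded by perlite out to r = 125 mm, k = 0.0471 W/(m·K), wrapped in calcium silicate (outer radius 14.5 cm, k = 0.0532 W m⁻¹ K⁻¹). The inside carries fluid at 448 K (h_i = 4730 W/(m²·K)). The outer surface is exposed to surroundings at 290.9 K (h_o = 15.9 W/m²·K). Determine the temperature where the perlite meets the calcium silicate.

T = 335.8 K

Series thermal resistances, inner to outer:
  R'_conv,in = 1/(2πr h) = 1/(2π·0.0666·4730) = 5.052×10^-4 m·K/W
  R'_aluminium = ln(0.0855/0.0666)/(2πk) = 0.2498/(2π·240) = 1.657×10^-4 m·K/W
  R'_perlite = ln(0.125/0.0855)/(2πk) = 0.3798/(2π·0.0471) = 1.283 m·K/W
  R'_calcium silicate = ln(0.145/0.125)/(2πk) = 0.1484/(2π·0.0532) = 0.4440 m·K/W
  R'_conv,out = 1/(2πr h) = 1/(2π·0.145·15.9) = 0.06903 m·K/W
ΣR = 5.052×10^-4 + 1.657×10^-4 + 1.283 + 0.4440 + 0.06903 = 1.797 m·K/W
Q' = ΔT/ΣR = (448 K − 290.9 K)/1.797 = 87.42 W/m
From the inner boundary to the perlite/calcium silicate interface, ΣR_partial = 1.284 m·K/W.
T_interface = T_in − Q'·ΣR_partial = 448 K − (87.42)(1.284) = 335.8 K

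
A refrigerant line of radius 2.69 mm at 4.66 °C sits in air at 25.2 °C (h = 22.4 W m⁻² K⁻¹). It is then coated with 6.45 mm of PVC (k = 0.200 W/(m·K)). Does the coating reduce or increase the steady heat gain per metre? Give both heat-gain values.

increases: 7.78 → 11.7 W/m

Critical radius for a cylinder: r_cr = k/h = 0.00893 m = 0.893 cm.
Outer radius after coating: r₂ = 0.00269 + 0.00645 = 0.00914 m.
r₁ < r_cr < r₂: heat gain rises to a maximum at r_cr then falls. Whether the coating helps depends on whether Q(r₂) has dropped back below Q(r₁).
Bare: R = 1/(2πr₁h) = 2.641 m·K/W; Q = 20.54/2.641 = 7.78 W/m.
Coated: R = R_cond + R_conv = 1.751 m·K/W; Q = 20.54/1.751 = 11.7 W/m.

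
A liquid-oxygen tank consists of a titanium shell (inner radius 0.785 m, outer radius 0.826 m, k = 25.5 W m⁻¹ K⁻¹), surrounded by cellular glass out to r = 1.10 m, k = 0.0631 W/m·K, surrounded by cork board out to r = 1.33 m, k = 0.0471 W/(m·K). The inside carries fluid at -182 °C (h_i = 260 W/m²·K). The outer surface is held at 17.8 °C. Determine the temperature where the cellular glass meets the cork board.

T = -64.3 °C

Treat each layer as a resistance in series:
  R_conv,in = 1/(4πr²h) = 1/(4π·0.785²·260) = 4.967×10^-4 K/W
  R_titanium = (1/0.785 − 1/0.826)/(4πk) = 0.06323/(4π·25.5) = 1.973×10^-4 K/W
  R_cellular glass = (1/0.826 − 1/1.10)/(4πk) = 0.3016/(4π·0.0631) = 0.3803 K/W
  R_cork board = (1/1.10 − 1/1.33)/(4πk) = 0.1572/(4π·0.0471) = 0.2656 K/W
ΣR = 4.967×10^-4 + 1.973×10^-4 + 0.3803 + 0.2656 = 0.6466 K/W
Q = ΔT/ΣR = (-182 °C − 17.8 °C)/0.6466 = -309.0 W
From the inner boundary to the cellular glass/cork board interface, ΣR_partial = 0.3810 K/W.
T_interface = T_in − Q·ΣR_partial = -182 °C − (-309.0)(0.3810) = -64.3 °C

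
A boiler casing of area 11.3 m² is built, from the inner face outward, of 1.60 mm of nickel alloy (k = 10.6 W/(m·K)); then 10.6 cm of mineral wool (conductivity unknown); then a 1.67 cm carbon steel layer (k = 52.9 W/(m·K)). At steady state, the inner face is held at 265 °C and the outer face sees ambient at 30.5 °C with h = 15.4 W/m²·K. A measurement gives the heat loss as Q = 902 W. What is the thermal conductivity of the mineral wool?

ΣR = ΔT/Q = |265 − 30.5|/902 = 0.2600 K/W
Known resistances:
  R_nickel alloy = L/(kA) = 0.00160/(10.6·11.3) = 1.336×10^-5 K/W
  R_carbon steel = L/(kA) = 0.0167/(52.9·11.3) = 2.794×10^-5 K/W
  R_conv,out = 1/(hA) = 1/(15.4·11.3) = 0.005746 K/W
R_mineral wool = ΣR − ΣR_known = 0.2600 − 0.005787 = 0.2542 K/W
L/(kA) = 0.2542 ⇒ k = 0.106/(0.2542·11.3) = 0.0369 W/m·K

k = 0.0369 W/m·K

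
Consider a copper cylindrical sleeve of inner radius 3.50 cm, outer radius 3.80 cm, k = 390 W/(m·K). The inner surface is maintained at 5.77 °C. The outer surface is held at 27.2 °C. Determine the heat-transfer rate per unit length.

Q' = 639 kW/m

Q' = 2πk·ΔT/ln(r₂/r₁) = 2π × 390 × 21.43 / ln(0.0380/0.0350) = 6.39×10^5 W/m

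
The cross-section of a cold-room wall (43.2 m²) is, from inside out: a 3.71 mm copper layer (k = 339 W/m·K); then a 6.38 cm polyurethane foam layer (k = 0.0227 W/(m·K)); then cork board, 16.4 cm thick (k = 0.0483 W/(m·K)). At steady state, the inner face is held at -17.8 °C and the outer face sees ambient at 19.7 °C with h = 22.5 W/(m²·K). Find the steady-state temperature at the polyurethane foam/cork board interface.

T = -0.94 °C

Resistance network (inner→outer):
  R_copper = L/(kA) = 0.00371/(339·43.2) = 2.533×10^-7 K/W
  R_polyurethane foam = L/(kA) = 0.0638/(0.0227·43.2) = 0.06506 K/W
  R_cork board = L/(kA) = 0.164/(0.0483·43.2) = 0.07860 K/W
  R_conv,out = 1/(hA) = 1/(22.5·43.2) = 0.001029 K/W
ΣR = 2.533×10^-7 + 0.06506 + 0.07860 + 0.001029 = 0.1447 K/W
Q = ΔT/ΣR = (-17.8 °C − 19.7 °C)/0.1447 = -259.2 W
From the inner boundary to the polyurethane foam/cork board interface, ΣR_partial = 0.06506 K/W.
T_interface = T_in − Q·ΣR_partial = -17.8 °C − (-259.2)(0.06506) = -0.94 °C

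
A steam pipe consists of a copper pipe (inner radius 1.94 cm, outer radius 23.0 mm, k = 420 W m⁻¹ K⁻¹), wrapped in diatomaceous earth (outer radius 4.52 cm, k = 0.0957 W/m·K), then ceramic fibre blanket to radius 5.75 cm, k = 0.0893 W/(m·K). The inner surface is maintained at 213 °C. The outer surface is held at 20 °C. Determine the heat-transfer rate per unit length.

Series thermal resistances, inner to outer:
  R'_copper = ln(0.0230/0.0194)/(2πk) = 0.1702/(2π·420) = 6.450×10^-5 m·K/W
  R'_diatomaceous earth = ln(0.0452/0.0230)/(2πk) = 0.6756/(2π·0.0957) = 1.124 m·K/W
  R'_ceramic fibre blanket = ln(0.0575/0.0452)/(2πk) = 0.2407/(2π·0.0893) = 0.4290 m·K/W
ΣR = 6.450×10^-5 + 1.124 + 0.4290 = 1.553 m·K/W
Q' = ΔT/ΣR = (213 °C − 20 °C)/1.553 = 124 W/m

Q' = 124 W/m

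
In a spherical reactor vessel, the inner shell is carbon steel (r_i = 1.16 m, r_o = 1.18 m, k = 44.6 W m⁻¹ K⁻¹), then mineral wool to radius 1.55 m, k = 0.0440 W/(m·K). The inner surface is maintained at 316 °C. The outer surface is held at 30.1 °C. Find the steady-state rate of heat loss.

Treat each layer as a resistance in series:
  R_carbon steel = (1/1.16 − 1/1.18)/(4πk) = 0.01461/(4π·44.6) = 2.607×10^-5 K/W
  R_mineral wool = (1/1.18 − 1/1.55)/(4πk) = 0.2023/(4π·0.0440) = 0.3659 K/W
ΣR = 2.607×10^-5 + 0.3659 = 0.3659 K/W
Q = ΔT/ΣR = (316 °C − 30.1 °C)/0.3659 = 781 W

Q = 781 W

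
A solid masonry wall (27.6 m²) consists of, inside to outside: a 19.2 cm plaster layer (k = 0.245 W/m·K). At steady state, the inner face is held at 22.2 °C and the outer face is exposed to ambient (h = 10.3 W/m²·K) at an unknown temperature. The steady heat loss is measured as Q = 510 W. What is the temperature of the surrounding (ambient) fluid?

T_out = 5.93 °C

Sum the resistances:
  R_plaster = L/(kA) = 0.192/(0.245·27.6) = 0.02839 K/W
  R_conv,out = 1/(hA) = 1/(10.3·27.6) = 0.003518 K/W
ΣR = 0.03191 K/W
ΔT = Q·ΣR = 510 × 0.03191 = 16.27 K
Heat flows outward, so T_out = T_in − ΔT = 22.2 − 16.27 = 5.93 °C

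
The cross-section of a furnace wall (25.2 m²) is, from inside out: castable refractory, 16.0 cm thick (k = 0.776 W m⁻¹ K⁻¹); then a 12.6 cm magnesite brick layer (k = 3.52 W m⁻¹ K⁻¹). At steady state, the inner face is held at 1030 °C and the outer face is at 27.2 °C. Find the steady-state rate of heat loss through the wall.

Q = 104 kW

Resistance network (inner→outer):
  R_castable refractory = L/(kA) = 0.160/(0.776·25.2) = 0.008182 K/W
  R_magnesite brick = L/(kA) = 0.126/(3.52·25.2) = 0.001420 K/W
ΣR = 0.008182 + 0.001420 = 0.009602 K/W
Q = ΔT/ΣR = (1030 °C − 27.2 °C)/0.009602 = 1.04×10^5 W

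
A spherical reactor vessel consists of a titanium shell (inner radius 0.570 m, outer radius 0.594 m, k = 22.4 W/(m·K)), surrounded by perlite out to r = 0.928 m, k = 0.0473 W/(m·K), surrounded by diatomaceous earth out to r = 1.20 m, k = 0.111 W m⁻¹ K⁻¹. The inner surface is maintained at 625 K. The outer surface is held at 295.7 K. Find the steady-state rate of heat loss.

Q = 276 W

Resistance network (inner→outer):
  R_titanium = (1/0.570 − 1/0.594)/(4πk) = 0.07088/(4π·22.4) = 2.518×10^-4 K/W
  R_perlite = (1/0.594 − 1/0.928)/(4πk) = 0.6059/(4π·0.0473) = 1.019 K/W
  R_diatomaceous earth = (1/0.928 − 1/1.20)/(4πk) = 0.2443/(4π·0.111) = 0.1751 K/W
ΣR = 2.518×10^-4 + 1.019 + 0.1751 = 1.194 K/W
Q = ΔT/ΣR = (625 K − 295.7 K)/1.194 = 276 W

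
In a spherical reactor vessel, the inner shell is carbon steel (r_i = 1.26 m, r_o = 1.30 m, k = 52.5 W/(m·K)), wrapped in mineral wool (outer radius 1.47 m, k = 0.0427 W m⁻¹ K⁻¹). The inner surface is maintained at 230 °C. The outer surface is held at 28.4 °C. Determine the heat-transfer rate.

Treat each layer as a resistance in series:
  R_carbon steel = (1/1.26 − 1/1.30)/(4πk) = 0.02442/(4π·52.5) = 3.701×10^-5 K/W
  R_mineral wool = (1/1.30 − 1/1.47)/(4πk) = 0.08896/(4π·0.0427) = 0.1658 K/W
ΣR = 3.701×10^-5 + 0.1658 = 0.1658 K/W
Q = ΔT/ΣR = (230 °C − 28.4 °C)/0.1658 = 1220 W

Q = 1220 W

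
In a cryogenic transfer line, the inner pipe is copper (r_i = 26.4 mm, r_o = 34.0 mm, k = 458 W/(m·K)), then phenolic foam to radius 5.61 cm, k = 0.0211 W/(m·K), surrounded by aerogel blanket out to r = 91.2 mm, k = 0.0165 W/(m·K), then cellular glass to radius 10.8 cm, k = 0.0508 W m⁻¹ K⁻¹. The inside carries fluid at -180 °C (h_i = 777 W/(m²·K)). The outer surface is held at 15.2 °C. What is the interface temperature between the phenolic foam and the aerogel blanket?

Resistance network (inner→outer):
  R'_conv,in = 1/(2πr h) = 1/(2π·0.0264·777) = 0.007759 m·K/W
  R'_copper = ln(0.0340/0.0264)/(2πk) = 0.2530/(2π·458) = 8.792×10^-5 m·K/W
  R'_phenolic foam = ln(0.0561/0.0340)/(2πk) = 0.5008/(2π·0.0211) = 3.777 m·K/W
  R'_aerogel blanket = ln(0.0912/0.0561)/(2πk) = 0.4859/(2π·0.0165) = 4.687 m·K/W
  R'_cellular glass = ln(0.108/0.0912)/(2πk) = 0.1691/(2π·0.0508) = 0.5297 m·K/W
ΣR = 0.007759 + 8.792×10^-5 + 3.777 + 4.687 + 0.5297 = 9.002 m·K/W
Q' = ΔT/ΣR = (-180 °C − 15.2 °C)/9.002 = -21.68 W/m
From the inner boundary to the phenolic foam/aerogel blanket interface, ΣR_partial = 3.785 m·K/W.
T_interface = T_in − Q'·ΣR_partial = -180 °C − (-21.68)(3.785) = -97.9 °C

T = -97.9 °C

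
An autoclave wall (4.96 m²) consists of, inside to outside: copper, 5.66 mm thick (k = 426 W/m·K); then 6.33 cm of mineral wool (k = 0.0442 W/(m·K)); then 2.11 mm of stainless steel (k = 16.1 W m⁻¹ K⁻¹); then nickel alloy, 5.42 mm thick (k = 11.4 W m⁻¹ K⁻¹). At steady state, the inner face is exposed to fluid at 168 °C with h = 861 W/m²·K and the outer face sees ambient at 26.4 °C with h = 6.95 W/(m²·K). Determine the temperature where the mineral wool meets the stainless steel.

T = 39.4 °C

Treat each layer as a resistance in series:
  R_conv,in = 1/(hA) = 1/(861·4.96) = 2.342×10^-4 K/W
  R_copper = L/(kA) = 0.00566/(426·4.96) = 2.679×10^-6 K/W
  R_mineral wool = L/(kA) = 0.0633/(0.0442·4.96) = 0.2887 K/W
  R_stainless steel = L/(kA) = 0.00211/(16.1·4.96) = 2.642×10^-5 K/W
  R_nickel alloy = L/(kA) = 0.00542/(11.4·4.96) = 9.585×10^-5 K/W
  R_conv,out = 1/(hA) = 1/(6.95·4.96) = 0.02901 K/W
ΣR = 2.342×10^-4 + 2.679×10^-6 + 0.2887 + 2.642×10^-5 + 9.585×10^-5 + 0.02901 = 0.3181 K/W
Q = ΔT/ΣR = (168 °C − 26.4 °C)/0.3181 = 445.1 W
From the inner boundary to the mineral wool/stainless steel interface, ΣR_partial = 0.2889 K/W.
T_interface = T_in − Q·ΣR_partial = 168 °C − (445.1)(0.2889) = 39.4 °C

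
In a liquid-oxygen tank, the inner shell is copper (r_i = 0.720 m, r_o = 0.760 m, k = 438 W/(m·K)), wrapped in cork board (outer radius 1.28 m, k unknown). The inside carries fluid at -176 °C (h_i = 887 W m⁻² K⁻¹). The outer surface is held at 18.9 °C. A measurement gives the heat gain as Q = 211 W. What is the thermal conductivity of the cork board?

ΣR = ΔT/Q = |-176 − 18.9|/211 = 0.9237 K/W
Known resistances:
  R_conv,in = 1/(4πr²h) = 1/(4π·0.720²·887) = 1.731×10^-4 K/W
  R_copper = (1/0.720 − 1/0.760)/(4πk) = 0.07310/(4π·438) = 1.328×10^-5 K/W
R_cork board = ΣR − ΣR_known = 0.9237 − 1.864×10^-4 = 0.9235 K/W
(1/r₁−1/r₂)/(4πk) = 0.9235 ⇒ k = 0.5345/(4π·0.9235) = 0.0461 W/m·K

k = 0.0461 W/m·K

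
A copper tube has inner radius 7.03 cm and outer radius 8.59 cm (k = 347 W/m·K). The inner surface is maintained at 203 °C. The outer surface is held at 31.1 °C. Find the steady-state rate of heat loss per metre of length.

Q' = 2πk·ΔT/ln(r₂/r₁) = 2π × 347 × 171.9 / ln(0.0859/0.0703) = 1.87×10^6 W/m

Q' = 1.87×10^6 W/m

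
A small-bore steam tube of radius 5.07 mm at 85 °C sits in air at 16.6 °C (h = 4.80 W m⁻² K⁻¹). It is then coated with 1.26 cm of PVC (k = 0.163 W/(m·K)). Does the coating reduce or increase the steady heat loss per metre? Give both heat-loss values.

increases: 10.5 → 22.1 W/m

Critical radius for a cylinder: r_cr = k/h = 0.0340 m = 3.40 cm.
Outer radius after coating: r₂ = 0.00507 + 0.0126 = 0.01767 m.
Since r₁ < r_cr and r₂ ≤ r_cr, the coating moves toward the maximum at r_cr — heat loss rises.
Bare: R = 1/(2πr₁h) = 6.540 m·K/W; Q = 68.4/6.540 = 10.5 W/m.
Coated: R = R_cond + R_conv = 3.096 m·K/W; Q = 68.4/3.096 = 22.1 W/m.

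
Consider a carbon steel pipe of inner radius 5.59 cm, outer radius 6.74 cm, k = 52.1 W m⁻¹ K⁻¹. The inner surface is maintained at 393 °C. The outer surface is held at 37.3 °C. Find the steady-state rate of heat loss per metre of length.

Q' = 6.22×10^5 W/m

Q' = 2πk·ΔT/ln(r₂/r₁) = 2π × 52.1 × 355.7 / ln(0.0674/0.0559) = 6.22×10^5 W/m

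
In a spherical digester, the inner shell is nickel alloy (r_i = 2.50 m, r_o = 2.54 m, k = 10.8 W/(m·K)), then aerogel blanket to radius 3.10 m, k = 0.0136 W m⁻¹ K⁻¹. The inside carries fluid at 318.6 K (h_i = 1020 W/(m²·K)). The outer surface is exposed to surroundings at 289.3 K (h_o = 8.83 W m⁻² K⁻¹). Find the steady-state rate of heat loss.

Resistance network (inner→outer):
  R_conv,in = 1/(4πr²h) = 1/(4π·2.50²·1020) = 1.248×10^-5 K/W
  R_nickel alloy = (1/2.50 − 1/2.54)/(4πk) = 0.006299/(4π·10.8) = 4.641×10^-5 K/W
  R_aerogel blanket = (1/2.54 − 1/3.10)/(4πk) = 0.07112/(4π·0.0136) = 0.4161 K/W
  R_conv,out = 1/(4πr²h) = 1/(4π·3.10²·8.83) = 9.378×10^-4 K/W
ΣR = 1.248×10^-5 + 4.641×10^-5 + 0.4161 + 9.378×10^-4 = 0.4171 K/W
Q = ΔT/ΣR = (318.6 K − 289.3 K)/0.4171 = 70.2 W

Q = 70.2 W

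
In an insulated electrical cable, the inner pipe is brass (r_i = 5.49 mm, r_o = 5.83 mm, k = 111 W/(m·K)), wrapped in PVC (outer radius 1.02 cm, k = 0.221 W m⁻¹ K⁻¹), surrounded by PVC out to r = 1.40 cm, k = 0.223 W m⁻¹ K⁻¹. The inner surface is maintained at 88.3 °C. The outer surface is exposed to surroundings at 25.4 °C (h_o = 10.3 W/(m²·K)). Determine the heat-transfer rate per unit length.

Treat each layer as a resistance in series:
  R'_brass = ln(0.00583/0.00549)/(2πk) = 0.06009/(2π·111) = 8.616×10^-5 m·K/W
  R'_PVC = ln(0.0102/0.00583)/(2πk) = 0.5594/(2π·0.221) = 0.4028 m·K/W
  R'_PVC = ln(0.0140/0.0102)/(2πk) = 0.3167/(2π·0.223) = 0.2260 m·K/W
  R'_conv,out = 1/(2πr h) = 1/(2π·0.0140·10.3) = 1.104 m·K/W
ΣR = 8.616×10^-5 + 0.4028 + 0.2260 + 1.104 = 1.733 m·K/W
Q' = ΔT/ΣR = (88.3 °C − 25.4 °C)/1.733 = 36.3 W/m

Q' = 36.3 W/m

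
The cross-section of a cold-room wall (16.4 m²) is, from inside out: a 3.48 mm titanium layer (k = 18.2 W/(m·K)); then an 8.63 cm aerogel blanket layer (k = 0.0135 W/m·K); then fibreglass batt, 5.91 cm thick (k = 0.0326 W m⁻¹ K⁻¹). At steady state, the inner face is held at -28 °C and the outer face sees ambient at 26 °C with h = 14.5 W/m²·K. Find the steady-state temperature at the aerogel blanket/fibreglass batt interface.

T = 13.7 °C

Treat each layer as a resistance in series:
  R_titanium = L/(kA) = 0.00348/(18.2·16.4) = 1.166×10^-5 K/W
  R_aerogel blanket = L/(kA) = 0.0863/(0.0135·16.4) = 0.3898 K/W
  R_fibreglass batt = L/(kA) = 0.0591/(0.0326·16.4) = 0.1105 K/W
  R_conv,out = 1/(hA) = 1/(14.5·16.4) = 0.004205 K/W
ΣR = 1.166×10^-5 + 0.3898 + 0.1105 + 0.004205 = 0.5045 K/W
Q = ΔT/ΣR = (-28 °C − 26 °C)/0.5045 = -107.0 W
From the inner boundary to the aerogel blanket/fibreglass batt interface, ΣR_partial = 0.3898 K/W.
T_interface = T_in − Q·ΣR_partial = -28 °C − (-107.0)(0.3898) = 13.7 °C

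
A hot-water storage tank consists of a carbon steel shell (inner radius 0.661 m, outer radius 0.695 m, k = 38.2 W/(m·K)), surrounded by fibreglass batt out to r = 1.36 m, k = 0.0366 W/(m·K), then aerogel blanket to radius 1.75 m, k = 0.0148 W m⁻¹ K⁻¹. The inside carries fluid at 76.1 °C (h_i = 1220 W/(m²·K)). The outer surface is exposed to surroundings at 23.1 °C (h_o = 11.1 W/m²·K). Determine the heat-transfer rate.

Resistance network (inner→outer):
  R_conv,in = 1/(4πr²h) = 1/(4π·0.661²·1220) = 1.493×10^-4 K/W
  R_carbon steel = (1/0.661 − 1/0.695)/(4πk) = 0.07401/(4π·38.2) = 1.542×10^-4 K/W
  R_fibreglass batt = (1/0.695 − 1/1.36)/(4πk) = 0.7036/(4π·0.0366) = 1.530 K/W
  R_aerogel blanket = (1/1.36 − 1/1.75)/(4πk) = 0.1639/(4π·0.0148) = 0.8811 K/W
  R_conv,out = 1/(4πr²h) = 1/(4π·1.75²·11.1) = 0.002341 K/W
ΣR = 1.493×10^-4 + 1.542×10^-4 + 1.530 + 0.8811 + 0.002341 = 2.414 K/W
Q = ΔT/ΣR = (76.1 °C − 23.1 °C)/2.414 = 22.0 W

Q = 22.0 W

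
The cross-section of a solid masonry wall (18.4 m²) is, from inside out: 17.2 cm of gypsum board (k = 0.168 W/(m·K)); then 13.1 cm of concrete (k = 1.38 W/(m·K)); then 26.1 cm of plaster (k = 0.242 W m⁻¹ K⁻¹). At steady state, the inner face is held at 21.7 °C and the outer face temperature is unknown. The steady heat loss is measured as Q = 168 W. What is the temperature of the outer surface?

Series resistances:
  R_gypsum board = L/(kA) = 0.172/(0.168·18.4) = 0.05564 K/W
  R_concrete = L/(kA) = 0.131/(1.38·18.4) = 0.005159 K/W
  R_plaster = L/(kA) = 0.261/(0.242·18.4) = 0.05861 K/W
ΣR = 0.1194 K/W
ΔT = Q·ΣR = 168 × 0.1194 = 20.06 K
Heat flows outward, so T_out = T_in − ΔT = 21.7 − 20.06 = 1.64 °C

T_out = 1.64 °C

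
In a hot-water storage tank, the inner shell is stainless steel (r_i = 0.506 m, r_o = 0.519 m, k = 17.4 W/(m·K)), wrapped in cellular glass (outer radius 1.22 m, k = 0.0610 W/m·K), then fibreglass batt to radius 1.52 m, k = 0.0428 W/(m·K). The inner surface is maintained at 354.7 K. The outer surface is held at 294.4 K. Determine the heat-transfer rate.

Treat each layer as a resistance in series:
  R_stainless steel = (1/0.506 − 1/0.519)/(4πk) = 0.04950/(4π·17.4) = 2.264×10^-4 K/W
  R_cellular glass = (1/0.519 − 1/1.22)/(4πk) = 1.107/(4π·0.0610) = 1.444 K/W
  R_fibreglass batt = (1/1.22 − 1/1.52)/(4πk) = 0.1618/(4π·0.0428) = 0.3008 K/W
ΣR = 2.264×10^-4 + 1.444 + 0.3008 = 1.745 K/W
Q = ΔT/ΣR = (354.7 K − 294.4 K)/1.745 = 34.6 W

Q = 34.6 W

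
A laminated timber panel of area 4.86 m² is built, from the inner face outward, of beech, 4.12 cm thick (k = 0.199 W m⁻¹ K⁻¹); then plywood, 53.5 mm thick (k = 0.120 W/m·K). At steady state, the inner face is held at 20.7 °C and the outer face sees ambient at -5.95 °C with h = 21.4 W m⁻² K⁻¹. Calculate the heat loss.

Resistance network (inner→outer):
  R_beech = L/(kA) = 0.0412/(0.199·4.86) = 0.04260 K/W
  R_plywood = L/(kA) = 0.0535/(0.120·4.86) = 0.09174 K/W
  R_conv,out = 1/(hA) = 1/(21.4·4.86) = 0.009615 K/W
ΣR = 0.04260 + 0.09174 + 0.009615 = 0.1440 K/W
Q = ΔT/ΣR = (20.7 °C − -5.95 °C)/0.1440 = 185 W

Q = 185 W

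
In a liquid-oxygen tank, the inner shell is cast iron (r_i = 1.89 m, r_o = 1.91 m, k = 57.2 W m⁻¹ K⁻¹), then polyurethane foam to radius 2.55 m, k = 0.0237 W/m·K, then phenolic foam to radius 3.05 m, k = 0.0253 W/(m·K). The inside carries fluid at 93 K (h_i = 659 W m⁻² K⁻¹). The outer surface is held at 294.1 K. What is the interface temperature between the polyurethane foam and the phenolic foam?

Series thermal resistances, inner to outer:
  R_conv,in = 1/(4πr²h) = 1/(4π·1.89²·659) = 3.381×10^-5 K/W
  R_cast iron = (1/1.89 − 1/1.91)/(4πk) = 0.005540/(4π·57.2) = 7.708×10^-6 K/W
  R_polyurethane foam = (1/1.91 − 1/2.55)/(4πk) = 0.1314/(4π·0.0237) = 0.4412 K/W
  R_phenolic foam = (1/2.55 − 1/3.05)/(4πk) = 0.06429/(4π·0.0253) = 0.2022 K/W
ΣR = 3.381×10^-5 + 7.708×10^-6 + 0.4412 + 0.2022 = 0.6434 K/W
Q = ΔT/ΣR = (93 K − 294.1 K)/0.6434 = -312.6 W
From the inner boundary to the polyurethane foam/phenolic foam interface, ΣR_partial = 0.4412 K/W.
T_interface = T_in − Q·ΣR_partial = 93 K − (-312.6)(0.4412) = 230.9 K

T = 230.9 K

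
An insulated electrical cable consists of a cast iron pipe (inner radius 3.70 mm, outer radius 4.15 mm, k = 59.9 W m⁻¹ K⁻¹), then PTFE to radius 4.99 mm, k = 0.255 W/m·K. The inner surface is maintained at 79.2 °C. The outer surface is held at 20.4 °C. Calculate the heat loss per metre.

Series thermal resistances, inner to outer:
  R'_cast iron = ln(0.00415/0.00370)/(2πk) = 0.1148/(2π·59.9) = 3.050×10^-4 m·K/W
  R'_PTFE = ln(0.00499/0.00415)/(2πk) = 0.1843/(2π·0.255) = 0.1150 m·K/W
ΣR = 3.050×10^-4 + 0.1150 = 0.1153 m·K/W
Q' = ΔT/ΣR = (79.2 °C − 20.4 °C)/0.1153 = 510 W/m

Q' = 510 W/m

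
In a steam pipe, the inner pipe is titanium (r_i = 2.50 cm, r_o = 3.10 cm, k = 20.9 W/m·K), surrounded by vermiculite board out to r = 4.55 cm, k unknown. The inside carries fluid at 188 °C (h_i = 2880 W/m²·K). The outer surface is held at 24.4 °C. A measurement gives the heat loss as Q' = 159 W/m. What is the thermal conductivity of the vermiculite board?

ΣR = ΔT/Q' = |188 − 24.4|/159 = 1.029 m·K/W
Known resistances:
  R'_conv,in = 1/(2πr h) = 1/(2π·0.0250·2880) = 0.002210 m·K/W
  R'_titanium = ln(0.0310/0.0250)/(2πk) = 0.2151/(2π·20.9) = 0.001638 m·K/W
R_vermiculite board = ΣR − ΣR_known = 1.029 − 0.003848 = 1.025 m·K/W
ln(r₂/r₁)/(2πk) = 1.025 ⇒ k = 0.3837/(2π·1.025) = 0.0596 W/m·K

k = 0.0596 W/m·K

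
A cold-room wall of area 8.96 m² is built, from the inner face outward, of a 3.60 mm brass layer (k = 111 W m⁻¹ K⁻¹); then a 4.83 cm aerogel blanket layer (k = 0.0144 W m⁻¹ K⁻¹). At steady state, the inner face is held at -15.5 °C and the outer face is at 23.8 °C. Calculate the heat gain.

Q = 105 W

Treat each layer as a resistance in series:
  R_brass = L/(kA) = 0.00360/(111·8.96) = 3.620×10^-6 K/W
  R_aerogel blanket = L/(kA) = 0.0483/(0.0144·8.96) = 0.3743 K/W
ΣR = 3.620×10^-6 + 0.3743 = 0.3743 K/W
Q = ΔT/ΣR = (-15.5 °C − 23.8 °C)/0.3743 = -105 W
(Negative Q ⇒ heat flows inward; heat gain = 105 W.)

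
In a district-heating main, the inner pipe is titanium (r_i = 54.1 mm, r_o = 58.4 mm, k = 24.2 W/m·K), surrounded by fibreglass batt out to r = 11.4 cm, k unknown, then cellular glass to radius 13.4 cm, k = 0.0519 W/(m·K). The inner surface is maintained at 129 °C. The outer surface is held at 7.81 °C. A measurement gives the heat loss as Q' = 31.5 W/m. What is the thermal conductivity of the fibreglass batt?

k = 0.0318 W/m·K

ΣR = ΔT/Q' = |129 − 7.81|/31.5 = 3.847 m·K/W
Known resistances:
  R'_titanium = ln(0.0584/0.0541)/(2πk) = 0.07648/(2π·24.2) = 5.030×10^-4 m·K/W
  R'_cellular glass = ln(0.134/0.114)/(2πk) = 0.1616/(2π·0.0519) = 0.4957 m·K/W
R_fibreglass batt = ΣR − ΣR_known = 3.847 − 0.4962 = 3.351 m·K/W
ln(r₂/r₁)/(2πk) = 3.351 ⇒ k = 0.6689/(2π·3.351) = 0.0318 W/m·K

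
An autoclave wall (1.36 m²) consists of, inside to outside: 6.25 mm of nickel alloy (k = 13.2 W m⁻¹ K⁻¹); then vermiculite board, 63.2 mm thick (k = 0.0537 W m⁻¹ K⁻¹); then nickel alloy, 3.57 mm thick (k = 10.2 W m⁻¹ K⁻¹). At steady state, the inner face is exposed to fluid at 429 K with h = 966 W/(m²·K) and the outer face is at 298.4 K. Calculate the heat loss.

Treat each layer as a resistance in series:
  R_conv,in = 1/(hA) = 1/(966·1.36) = 7.612×10^-4 K/W
  R_nickel alloy = L/(kA) = 0.00625/(13.2·1.36) = 3.482×10^-4 K/W
  R_vermiculite board = L/(kA) = 0.0632/(0.0537·1.36) = 0.8654 K/W
  R_nickel alloy = L/(kA) = 0.00357/(10.2·1.36) = 2.574×10^-4 K/W
ΣR = 7.612×10^-4 + 3.482×10^-4 + 0.8654 + 2.574×10^-4 = 0.8668 K/W
Q = ΔT/ΣR = (429 K − 298.4 K)/0.8668 = 151 W

Q = 151 W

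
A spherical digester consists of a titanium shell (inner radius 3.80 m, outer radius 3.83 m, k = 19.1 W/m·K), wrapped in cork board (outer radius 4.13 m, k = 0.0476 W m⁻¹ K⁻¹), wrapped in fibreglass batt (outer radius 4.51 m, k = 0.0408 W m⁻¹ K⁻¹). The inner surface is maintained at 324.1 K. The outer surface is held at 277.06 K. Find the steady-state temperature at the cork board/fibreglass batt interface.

T = 303.2 K

Treat each layer as a resistance in series:
  R_titanium = (1/3.80 − 1/3.83)/(4πk) = 0.002061/(4π·19.1) = 8.588×10^-6 K/W
  R_cork board = (1/3.83 − 1/4.13)/(4πk) = 0.01897/(4π·0.0476) = 0.03171 K/W
  R_fibreglass batt = (1/4.13 − 1/4.51)/(4πk) = 0.02040/(4π·0.0408) = 0.03979 K/W
ΣR = 8.588×10^-6 + 0.03171 + 0.03979 = 0.07151 K/W
Q = ΔT/ΣR = (324.1 K − 277.06 K)/0.07151 = 657.8 W
From the inner boundary to the cork board/fibreglass batt interface, ΣR_partial = 0.03172 K/W.
T_interface = T_in − Q·ΣR_partial = 324.1 K − (657.8)(0.03172) = 303.2 K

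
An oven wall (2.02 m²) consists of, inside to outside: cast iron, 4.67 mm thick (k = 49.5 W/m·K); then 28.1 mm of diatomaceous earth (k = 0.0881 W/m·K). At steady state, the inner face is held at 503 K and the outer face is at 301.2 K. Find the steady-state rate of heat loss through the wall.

Q = 1280 W

Series thermal resistances, inner to outer:
  R_cast iron = L/(kA) = 0.00467/(49.5·2.02) = 4.670×10^-5 K/W
  R_diatomaceous earth = L/(kA) = 0.0281/(0.0881·2.02) = 0.1579 K/W
ΣR = 4.670×10^-5 + 0.1579 = 0.1579 K/W
Q = ΔT/ΣR = (503 K − 301.2 K)/0.1579 = 1280 W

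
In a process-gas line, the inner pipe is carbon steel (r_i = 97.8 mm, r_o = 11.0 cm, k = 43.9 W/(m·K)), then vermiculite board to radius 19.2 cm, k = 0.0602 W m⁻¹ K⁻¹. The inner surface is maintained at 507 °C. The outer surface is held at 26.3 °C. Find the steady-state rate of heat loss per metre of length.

Q' = 326 W/m

Resistance network (inner→outer):
  R'_carbon steel = ln(0.110/0.0978)/(2πk) = 0.1176/(2π·43.9) = 4.262×10^-4 m·K/W
  R'_vermiculite board = ln(0.192/0.110)/(2πk) = 0.5570/(2π·0.0602) = 1.473 m·K/W
ΣR = 4.262×10^-4 + 1.473 = 1.473 m·K/W
Q' = ΔT/ΣR = (507 °C − 26.3 °C)/1.473 = 326 W/m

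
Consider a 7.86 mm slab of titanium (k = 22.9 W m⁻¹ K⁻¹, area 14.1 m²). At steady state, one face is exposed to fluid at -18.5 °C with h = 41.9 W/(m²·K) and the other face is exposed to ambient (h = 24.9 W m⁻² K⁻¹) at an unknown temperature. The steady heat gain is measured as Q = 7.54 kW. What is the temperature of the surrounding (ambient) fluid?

Sum the resistances:
  R_conv,in = 1/(hA) = 1/(41.9·14.1) = 0.001693 K/W
  R_titanium = L/(kA) = 0.00786/(22.9·14.1) = 2.434×10^-5 K/W
  R_conv,out = 1/(hA) = 1/(24.9·14.1) = 0.002848 K/W
ΣR = 0.004565 K/W
ΔT = Q·ΣR = 7540 × 0.004565 = 34.42 K
Heat flows inward, so T_out = T_in + ΔT = -18.5 + 34.42 = 15.9 °C

T_out = 15.9 °C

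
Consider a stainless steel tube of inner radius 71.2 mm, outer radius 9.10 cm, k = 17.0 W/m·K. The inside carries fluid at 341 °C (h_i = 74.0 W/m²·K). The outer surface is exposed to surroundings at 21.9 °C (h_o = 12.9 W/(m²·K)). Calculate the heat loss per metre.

Treat each layer as a resistance in series:
  R'_conv,in = 1/(2πr h) = 1/(2π·0.0712·74.0) = 0.03021 m·K/W
  R'_stainless steel = ln(0.0910/0.0712)/(2πk) = 0.2454/(2π·17.0) = 0.002297 m·K/W
  R'_conv,out = 1/(2πr h) = 1/(2π·0.0910·12.9) = 0.1356 m·K/W
ΣR = 0.03021 + 0.002297 + 0.1356 = 0.1681 m·K/W
Q' = ΔT/ΣR = (341 °C − 21.9 °C)/0.1681 = 1900 W/m

Q' = 1900 W/m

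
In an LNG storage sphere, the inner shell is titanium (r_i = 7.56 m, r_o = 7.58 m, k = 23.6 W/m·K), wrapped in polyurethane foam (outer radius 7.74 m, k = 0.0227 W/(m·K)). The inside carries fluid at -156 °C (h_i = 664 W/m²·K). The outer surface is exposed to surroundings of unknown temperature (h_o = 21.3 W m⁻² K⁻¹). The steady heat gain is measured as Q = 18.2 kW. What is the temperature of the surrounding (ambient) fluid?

T_out = 19.2 °C

Sum the resistances:
  R_conv,in = 1/(4πr²h) = 1/(4π·7.56²·664) = 2.097×10^-6 K/W
  R_titanium = (1/7.56 − 1/7.58)/(4πk) = 3.490×10^-4/(4π·23.6) = 1.177×10^-6 K/W
  R_polyurethane foam = (1/7.58 − 1/7.74)/(4πk) = 0.002727/(4π·0.0227) = 0.009560 K/W
  R_conv,out = 1/(4πr²h) = 1/(4π·7.74²·21.3) = 6.236×10^-5 K/W
ΣR = 0.009626 K/W
ΔT = Q·ΣR = 18200 × 0.009626 = 175.2 K
Heat flows inward, so T_out = T_in + ΔT = -156 + 175.2 = 19.2 °C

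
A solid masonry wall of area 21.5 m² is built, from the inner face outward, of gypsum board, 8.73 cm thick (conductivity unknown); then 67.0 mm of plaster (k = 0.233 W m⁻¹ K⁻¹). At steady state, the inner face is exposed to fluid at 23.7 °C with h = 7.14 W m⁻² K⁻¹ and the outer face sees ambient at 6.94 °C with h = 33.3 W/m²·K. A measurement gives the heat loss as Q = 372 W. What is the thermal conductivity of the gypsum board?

ΣR = ΔT/Q = |23.7 − 6.94|/372 = 0.04505 K/W
Known resistances:
  R_conv,in = 1/(hA) = 1/(7.14·21.5) = 0.006514 K/W
  R_plaster = L/(kA) = 0.0670/(0.233·21.5) = 0.01337 K/W
  R_conv,out = 1/(hA) = 1/(33.3·21.5) = 0.001397 K/W
R_gypsum board = ΣR − ΣR_known = 0.04505 − 0.02128 = 0.02377 K/W
L/(kA) = 0.02377 ⇒ k = 0.0873/(0.02377·21.5) = 0.171 W/m·K

k = 0.171 W/m·K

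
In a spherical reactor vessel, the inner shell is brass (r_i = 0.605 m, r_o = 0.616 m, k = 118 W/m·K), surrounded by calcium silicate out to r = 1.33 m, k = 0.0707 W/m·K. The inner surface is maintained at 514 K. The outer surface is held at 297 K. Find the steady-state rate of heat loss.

Q = 221 W

Series thermal resistances, inner to outer:
  R_brass = (1/0.605 − 1/0.616)/(4πk) = 0.02952/(4π·118) = 1.991×10^-5 K/W
  R_calcium silicate = (1/0.616 − 1/1.33)/(4πk) = 0.8715/(4π·0.0707) = 0.9809 K/W
ΣR = 1.991×10^-5 + 0.9809 = 0.9809 K/W
Q = ΔT/ΣR = (514 K − 297 K)/0.9809 = 221 W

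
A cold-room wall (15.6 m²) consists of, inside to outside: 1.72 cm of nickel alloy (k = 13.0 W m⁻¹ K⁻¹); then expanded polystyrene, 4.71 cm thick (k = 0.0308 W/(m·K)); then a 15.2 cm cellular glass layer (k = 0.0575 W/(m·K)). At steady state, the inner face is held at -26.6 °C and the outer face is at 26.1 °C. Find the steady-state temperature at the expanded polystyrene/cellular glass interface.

T = -7.28 °C

Series thermal resistances, inner to outer:
  R_nickel alloy = L/(kA) = 0.0172/(13.0·15.6) = 8.481×10^-5 K/W
  R_expanded polystyrene = L/(kA) = 0.0471/(0.0308·15.6) = 0.09803 K/W
  R_cellular glass = L/(kA) = 0.152/(0.0575·15.6) = 0.1695 K/W
ΣR = 8.481×10^-5 + 0.09803 + 0.1695 = 0.2676 K/W
Q = ΔT/ΣR = (-26.6 °C − 26.1 °C)/0.2676 = -196.9 W
From the inner boundary to the expanded polystyrene/cellular glass interface, ΣR_partial = 0.09811 K/W.
T_interface = T_in − Q·ΣR_partial = -26.6 °C − (-196.9)(0.09811) = -7.28 °C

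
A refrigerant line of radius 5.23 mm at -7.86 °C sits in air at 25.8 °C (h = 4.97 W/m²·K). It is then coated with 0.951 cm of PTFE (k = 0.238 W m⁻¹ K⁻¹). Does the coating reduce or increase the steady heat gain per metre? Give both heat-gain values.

Critical radius for a cylinder: r_cr = k/h = 0.0479 m = 4.79 cm.
Outer radius after coating: r₂ = 0.00523 + 0.00951 = 0.01474 m.
Since r₁ < r_cr and r₂ ≤ r_cr, the coating moves toward the maximum at r_cr — heat gain rises.
Bare: R = 1/(2πr₁h) = 6.123 m·K/W; Q = 33.66/6.123 = 5.50 W/m.
Coated: R = R_cond + R_conv = 2.865 m·K/W; Q = 33.66/2.865 = 11.7 W/m.

increases: 5.50 → 11.7 W/m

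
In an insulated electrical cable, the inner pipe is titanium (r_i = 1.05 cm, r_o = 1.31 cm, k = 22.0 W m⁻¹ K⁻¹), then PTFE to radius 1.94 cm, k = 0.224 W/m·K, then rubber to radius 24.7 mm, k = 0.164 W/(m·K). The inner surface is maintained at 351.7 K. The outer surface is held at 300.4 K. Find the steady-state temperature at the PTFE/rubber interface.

T = 323.7 K

Treat each layer as a resistance in series:
  R'_titanium = ln(0.0131/0.0105)/(2πk) = 0.2212/(2π·22.0) = 0.001600 m·K/W
  R'_PTFE = ln(0.0194/0.0131)/(2πk) = 0.3927/(2π·0.224) = 0.2790 m·K/W
  R'_rubber = ln(0.0247/0.0194)/(2πk) = 0.2415/(2π·0.164) = 0.2344 m·K/W
ΣR = 0.001600 + 0.2790 + 0.2344 = 0.5150 m·K/W
Q' = ΔT/ΣR = (351.7 K − 300.4 K)/0.5150 = 99.61 W/m
From the inner boundary to the PTFE/rubber interface, ΣR_partial = 0.2806 m·K/W.
T_interface = T_in − Q'·ΣR_partial = 351.7 K − (99.61)(0.2806) = 323.7 K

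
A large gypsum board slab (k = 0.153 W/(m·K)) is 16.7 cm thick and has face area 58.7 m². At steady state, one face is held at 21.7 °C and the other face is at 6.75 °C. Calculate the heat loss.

Q = 804 W

Q = kA·ΔT/L = 0.153 × 58.7 × |21.7 °C − 6.75 °C| / 0.167 = 804 W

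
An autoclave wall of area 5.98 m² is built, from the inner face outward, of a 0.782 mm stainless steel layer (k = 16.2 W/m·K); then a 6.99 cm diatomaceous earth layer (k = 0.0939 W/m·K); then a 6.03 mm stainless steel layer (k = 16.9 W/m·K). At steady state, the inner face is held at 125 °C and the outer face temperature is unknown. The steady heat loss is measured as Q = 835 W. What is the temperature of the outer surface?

T_out = 21.0 °C

Series resistances:
  R_stainless steel = L/(kA) = 7.82×10^-4/(16.2·5.98) = 8.072×10^-6 K/W
  R_diatomaceous earth = L/(kA) = 0.0699/(0.0939·5.98) = 0.1245 K/W
  R_stainless steel = L/(kA) = 0.00603/(16.9·5.98) = 5.967×10^-5 K/W
ΣR = 0.1246 K/W
ΔT = Q·ΣR = 835 × 0.1246 = 104.0 K
Heat flows outward, so T_out = T_in − ΔT = 125 − 104.0 = 21.0 °C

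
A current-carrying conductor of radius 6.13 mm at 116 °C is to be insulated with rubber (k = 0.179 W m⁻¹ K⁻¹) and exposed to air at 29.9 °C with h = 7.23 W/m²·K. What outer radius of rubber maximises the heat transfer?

For a cylinder, r_cr = k_ins/h = 0.179/7.23 = 0.0248 m = 2.48 cm

r_cr = 2.48 cm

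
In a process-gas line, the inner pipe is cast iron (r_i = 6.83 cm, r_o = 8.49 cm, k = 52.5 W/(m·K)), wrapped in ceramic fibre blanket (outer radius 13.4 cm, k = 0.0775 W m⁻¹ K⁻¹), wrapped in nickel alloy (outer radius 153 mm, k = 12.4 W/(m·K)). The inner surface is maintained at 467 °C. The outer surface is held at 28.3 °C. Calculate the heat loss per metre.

Series thermal resistances, inner to outer:
  R'_cast iron = ln(0.0849/0.0683)/(2πk) = 0.2176/(2π·52.5) = 6.596×10^-4 m·K/W
  R'_ceramic fibre blanket = ln(0.134/0.0849)/(2πk) = 0.4564/(2π·0.0775) = 0.9372 m·K/W
  R'_nickel alloy = ln(0.153/0.134)/(2πk) = 0.1326/(2π·12.4) = 0.001702 m·K/W
ΣR = 6.596×10^-4 + 0.9372 + 0.001702 = 0.9396 m·K/W
Q' = ΔT/ΣR = (467 °C − 28.3 °C)/0.9396 = 467 W/m

Q' = 467 W/m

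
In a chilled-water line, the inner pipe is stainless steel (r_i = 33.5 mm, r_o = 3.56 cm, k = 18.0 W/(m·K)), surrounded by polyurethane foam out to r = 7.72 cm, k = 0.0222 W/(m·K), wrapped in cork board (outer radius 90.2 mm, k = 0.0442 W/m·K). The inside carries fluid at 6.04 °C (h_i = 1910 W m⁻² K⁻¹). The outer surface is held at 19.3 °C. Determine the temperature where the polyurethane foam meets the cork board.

T = 18.1 °C

Series thermal resistances, inner to outer:
  R'_conv,in = 1/(2πr h) = 1/(2π·0.0335·1910) = 0.002487 m·K/W
  R'_stainless steel = ln(0.0356/0.0335)/(2πk) = 0.06080/(2π·18.0) = 5.376×10^-4 m·K/W
  R'_polyurethane foam = ln(0.0772/0.0356)/(2πk) = 0.7741/(2π·0.0222) = 5.549 m·K/W
  R'_cork board = ln(0.0902/0.0772)/(2πk) = 0.1556/(2π·0.0442) = 0.5604 m·K/W
ΣR = 0.002487 + 5.376×10^-4 + 5.549 + 0.5604 = 6.112 m·K/W
Q' = ΔT/ΣR = (6.04 °C − 19.3 °C)/6.112 = -2.170 W/m
From the inner boundary to the polyurethane foam/cork board interface, ΣR_partial = 5.552 m·K/W.
T_interface = T_in − Q'·ΣR_partial = 6.04 °C − (-2.170)(5.552) = 18.1 °C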